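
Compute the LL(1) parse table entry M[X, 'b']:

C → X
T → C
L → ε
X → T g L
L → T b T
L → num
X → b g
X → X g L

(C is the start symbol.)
To find M[X, 'b'], we find productions for X where 'b' is in the predict set (PREDICT(N → α) = (FIRST(α) \ {ε}) ∪ (FOLLOW(N) if α ⇒* ε)).

Relevant sets:
  FIRST(T) = { 'b' }
  FIRST(X) = { 'b' }

X → T g L: PREDICT = { 'b' }
  'b' is in predict set, so this production goes in M[X, 'b']
X → b g: PREDICT = { 'b' }
  'b' is in predict set, so this production goes in M[X, 'b']
X → X g L: PREDICT = { 'b' }
  'b' is in predict set, so this production goes in M[X, 'b']

M[X, 'b'] = X → T g L, X → b g, X → X g L  (a multiply-defined cell — the grammar is not LL(1))

Answer: X → T g L, X → b g, X → X g L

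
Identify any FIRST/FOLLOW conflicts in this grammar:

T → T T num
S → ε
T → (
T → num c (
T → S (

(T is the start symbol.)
No FIRST/FOLLOW conflicts.

Nullable non-terminals: S.
S has a nullable alternative but only one production, so nothing to check.

T has no nullable alternative, so no FIRST/FOLLOW check is needed there.

No FIRST/FOLLOW conflicts found.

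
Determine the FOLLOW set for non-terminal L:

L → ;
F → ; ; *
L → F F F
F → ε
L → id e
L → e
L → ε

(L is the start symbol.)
To compute FOLLOW(L), find every occurrence of L on a right-hand side N → α L β: add FIRST(β) \ {ε}, and if β is empty or nullable also add FOLLOW(N). Iterate to a fixed point.

L is the start symbol, so $ ∈ FOLLOW(L).
L does not occur on any right-hand side.

Taking the union: FOLLOW(L) = { $ }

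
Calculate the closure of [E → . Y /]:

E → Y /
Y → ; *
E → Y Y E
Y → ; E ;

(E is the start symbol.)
Start with: [E → . Y /]
  [E → . Y /] has the dot before Y: add [Y → . ; *], [Y → . ; E ;]
No further items can be added.

CLOSURE = { [E → . Y /], [Y → . ; *], [Y → . ; E ;] }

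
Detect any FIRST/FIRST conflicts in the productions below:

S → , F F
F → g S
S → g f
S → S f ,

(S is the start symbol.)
A FIRST/FIRST conflict occurs when two productions N → α and N → β for the same non-terminal have FIRST(α) ∩ FIRST(β) ≠ ∅ (with ε ∈ FIRST of a nullable right-hand side, so two nullable alternatives also conflict).

FIRST sets of the non-terminals at (or reachable through a nullable prefix from) the front of some alternative:
  FIRST(S) = { ',', 'g' }

Productions for S:
  S → , F F: FIRST = { ',' }
  S → g f: FIRST = { 'g' }
  S → S f ,: FIRST = { ',', 'g' }
F has only one production, so no FIRST/FIRST conflict is possible there.

Conflict for S: S → , F F and S → S f ,
  Overlap: { ',' }
Conflict for S: S → g f and S → S f ,
  Overlap: { 'g' }

Answer: Yes. S → ',' F F / S → S f ',' on { ',' }; S → g f / S → S f ',' on { 'g' }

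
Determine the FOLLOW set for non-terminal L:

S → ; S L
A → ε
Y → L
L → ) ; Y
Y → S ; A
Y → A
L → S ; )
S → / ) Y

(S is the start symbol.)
{ $, ')', '/', ';' }

To compute FOLLOW(L), find every occurrence of L on a right-hand side N → α L β: add FIRST(β) \ {ε}, and if β is empty or nullable also add FOLLOW(N). Iterate to a fixed point.

In S → ; S L: L is at the end, add FOLLOW(S)
In Y → L: L is at the end, add FOLLOW(Y)

The FOLLOW sets referred to above (computed the same way, to a fixed point):
  FOLLOW(S) = { $, ')', '/', ';' }
  FOLLOW(Y) = { $, ')', '/', ';' }

Taking the union: FOLLOW(L) = { $, ')', '/', ';' }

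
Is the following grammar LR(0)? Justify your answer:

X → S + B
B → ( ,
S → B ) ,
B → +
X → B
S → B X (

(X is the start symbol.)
A grammar is LR(0) if no state in the canonical LR(0) collection has:
  - both a shift item (dot before a terminal) and a complete item (shift-reduce conflict), or
  - two or more complete items (reduce-reduce conflict; the accept item [X' → X .] counts as a complete item here).

Augment with X' → X and build the canonical LR(0) collection (I0 = CLOSURE({[X' → . X]}), then GOTO on every symbol after a dot until no new states appear). It has 13 states:
  I0: { [B → . ( ,], [B → . +], [S → . B ) ,], [S → . B X (], [X → . B], [X → . S + B], [X' → . X] }  — shift
  I1: { [B → ( . ,] }  — shift
  I2: { [B → + .] }  — reduce
  I3: { [B → . ( ,], [B → . +], [S → . B ) ,], [S → . B X (], [S → B . ) ,], [S → B . X (], [X → . B], [X → . S + B], [X → B .] }  — shift, reduce
  I4: { [X → S . + B] }  — shift
  I5: { [X' → X .] }  — accept
  I6: { [B → . ( ,], [B → . +], [X → S + . B] }  — shift
  I7: { [X → S + B .] }  — reduce
  I8: { [S → B ) . ,] }  — shift
  I9: { [S → B X . (] }  — shift
  I10: { [S → B X ( .] }  — reduce
  I11: { [S → B ) , .] }  — reduce
  I12: { [B → ( , .] }  — reduce

Conflict in state I3:
  Shift-reduce conflict between [X → B .] and [B → . ( ,]
So the grammar is NOT LR(0).

Answer: No. Shift-reduce conflict between [X → B .] and [B → . ( ,]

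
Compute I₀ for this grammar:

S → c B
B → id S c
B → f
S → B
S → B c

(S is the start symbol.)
First, augment the grammar with S' → S
I₀ = CLOSURE({ [S' → . S] }):
  [S' → . S] has the dot before S: add [S → . c B], [S → . B], [S → . B c]
  [S → . B] has the dot before B: add [B → . id S c], [B → . f]
No further items can be added.

I₀ = { [B → . f], [B → . id S c], [S → . B c], [S → . B], [S → . c B], [S' → . S] }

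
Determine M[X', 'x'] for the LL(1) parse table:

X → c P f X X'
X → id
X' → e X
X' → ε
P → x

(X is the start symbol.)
Empty (error entry)

To find M[X', 'x'], we find productions for X' where 'x' is in the predict set (PREDICT(N → α) = (FIRST(α) \ {ε}) ∪ (FOLLOW(N) if α ⇒* ε)).

Relevant sets:
  FOLLOW(X') = { $, 'e' }

X' → e X: PREDICT = { 'e' }
X' → ε: PREDICT = { $, 'e' }

M[X', 'x'] is empty (no production applies)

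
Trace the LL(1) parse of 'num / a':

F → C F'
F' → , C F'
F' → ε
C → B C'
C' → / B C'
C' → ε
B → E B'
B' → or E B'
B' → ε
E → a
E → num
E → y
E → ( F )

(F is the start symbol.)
Stack is shown with the top on the left.

Stack           Input      Action
---------------------------------
F $             num / a $  output F → C F'
C F' $          num / a $  output C → B C'
B C' F' $       num / a $  output B → E B'
E B' C' F' $    num / a $  output E → num
num B' C' F' $  num / a $  match 'num'
B' C' F' $      / a $      output B' → ε
C' F' $         / a $      output C' → / B C'
/ B C' F' $     / a $      match '/'
B C' F' $       a $        output B → E B'
E B' C' F' $    a $        output E → a
a B' C' F' $    a $        match 'a'
B' C' F' $      $          output B' → ε
C' F' $         $          output C' → ε
F' $            $          output F' → ε
$               $          accept

The string is accepted.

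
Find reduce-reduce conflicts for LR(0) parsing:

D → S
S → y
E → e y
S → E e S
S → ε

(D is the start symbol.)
Augment with D' → D and build the canonical LR(0) collection (I0 = CLOSURE({[D' → . D]}), then GOTO on every symbol after a dot until no new states appear). It has 9 states:
  I0: { [D → . S], [D' → . D], [E → . e y], [S → . E e S], [S → . y], [S → .] }  — shift, reduce
  I1: { [D' → D .] }  — accept
  I2: { [S → E . e S] }  — shift
  I3: { [D → S .] }  — reduce
  I4: { [E → e . y] }  — shift
  I5: { [S → y .] }  — reduce
  I6: { [E → e y .] }  — reduce
  I7: { [E → . e y], [S → . E e S], [S → . y], [S → .], [S → E e . S] }  — shift, reduce
  I8: { [S → E e S .] }  — reduce

No state contains more than one complete item.

Answer: No reduce-reduce conflicts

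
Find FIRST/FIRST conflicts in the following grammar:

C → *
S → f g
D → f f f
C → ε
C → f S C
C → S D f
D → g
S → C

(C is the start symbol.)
Yes. C → '*' / C → S D f on { '*' }; C → f S C / C → S D f on { 'f' }; S → f g / S → C on { 'f' }

FIRST sets of the non-terminals at (or reachable through a nullable prefix from) the front of some alternative:
  FIRST(S) = { '*', 'f', 'g', ε }
  FIRST(D) = { 'f', 'g' }
  FIRST(C) = { '*', 'f', 'g', ε }

Productions for C:
  C → *: FIRST = { '*' }
  C → ε: FIRST = { ε }
  C → f S C: FIRST = { 'f' }
  C → S D f: FIRST = { '*', 'f', 'g' }
Productions for S:
  S → f g: FIRST = { 'f' }
  S → C: FIRST = { '*', 'f', 'g', ε }
Productions for D:
  D → f f f: FIRST = { 'f' }
  D → g: FIRST = { 'g' }

Conflict for C: C → * and C → S D f
  Overlap: { '*' }
Conflict for C: C → f S C and C → S D f
  Overlap: { 'f' }
Conflict for S: S → f g and S → C
  Overlap: { 'f' }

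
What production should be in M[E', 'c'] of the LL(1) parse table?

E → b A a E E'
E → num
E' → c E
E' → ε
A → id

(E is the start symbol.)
To find M[E', 'c'], we find productions for E' where 'c' is in the predict set (PREDICT(N → α) = (FIRST(α) \ {ε}) ∪ (FOLLOW(N) if α ⇒* ε)).

Relevant sets:
  FOLLOW(E') = { $, 'c' }

E' → c E: PREDICT = { 'c' }
  'c' is in predict set, so this production goes in M[E', 'c']
E' → ε: PREDICT = { $, 'c' }
  'c' is in predict set, so this production goes in M[E', 'c']

M[E', 'c'] = E' → c E, E' → ε  (a multiply-defined cell — the grammar is not LL(1))

Answer: E' → c E, E' → ε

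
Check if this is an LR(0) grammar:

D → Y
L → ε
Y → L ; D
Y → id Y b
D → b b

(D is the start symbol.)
No. Shift-reduce conflict between [L → .] and [D → . b b]

Augment with D' → D and build the canonical LR(0) collection (I0 = CLOSURE({[D' → . D]}), then GOTO on every symbol after a dot until no new states appear). It has 11 states:
  I0: { [D → . Y], [D → . b b], [D' → . D], [L → .], [Y → . L ; D], [Y → . id Y b] }  — shift, reduce
  I1: { [D' → D .] }  — accept
  I2: { [Y → L . ; D] }  — shift
  I3: { [D → Y .] }  — reduce
  I4: { [D → b . b] }  — shift
  I5: { [L → .], [Y → . L ; D], [Y → . id Y b], [Y → id . Y b] }  — shift, reduce
  I6: { [Y → id Y . b] }  — shift
  I7: { [Y → id Y b .] }  — reduce
  I8: { [D → b b .] }  — reduce
  I9: { [D → . Y], [D → . b b], [L → .], [Y → . L ; D], [Y → . id Y b], [Y → L ; . D] }  — shift, reduce
  I10: { [Y → L ; D .] }  — reduce

Conflict in state I0:
  Shift-reduce conflict between [L → .] and [D → . b b]
So the grammar is NOT LR(0).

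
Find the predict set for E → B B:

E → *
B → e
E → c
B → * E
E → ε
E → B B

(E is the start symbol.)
{ '*', 'e' }

PREDICT(E → B B) = (FIRST(RHS) \ {ε}) ∪ (FOLLOW(E) if ε ∈ FIRST(RHS), i.e. RHS ⇒* ε)
FIRST(B) = { '*', 'e' }
FIRST(B B) = { '*', 'e' }
ε ∉ FIRST(B B), so FOLLOW(E) is not added.
PREDICT(E → B B) = { '*', 'e' }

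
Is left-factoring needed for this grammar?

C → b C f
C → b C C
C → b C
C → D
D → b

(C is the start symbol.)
Left-factoring is needed when two productions for the same non-terminal
share a common prefix on the right-hand side.

Productions for C:
  C → b C f
  C → b C C
  C → b C
  C → D

Found common prefix 'b C' in productions for C

Answer: Yes, C has productions with common prefix 'b C'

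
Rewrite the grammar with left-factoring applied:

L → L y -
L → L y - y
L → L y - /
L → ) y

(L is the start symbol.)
L → L y - L'
L' → ε
L' → y
L' → /
L → ) y

Left-factoring transforms A → αβ₁ | αβ₂ into A → αA' and A' → β₁ | β₂
(α is the longest common prefix among the alternatives). Repeat until
no nonterminal has two alternatives with a common prefix.

Round 1: L has alternatives sharing prefix 'L y -'. Introduce L': L → L y - L'
  Add: L' → ε
  Add: L' → y
  Add: L' → /

No remaining common prefixes — done.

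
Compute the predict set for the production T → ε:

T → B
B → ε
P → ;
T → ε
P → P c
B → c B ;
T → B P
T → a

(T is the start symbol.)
PREDICT(T → ε) = (FIRST(RHS) \ {ε}) ∪ (FOLLOW(T) if ε ∈ FIRST(RHS), i.e. RHS ⇒* ε)
The right-hand side is ε (FIRST(ε) = { ε }), so the predict set is FOLLOW(T) = { $ }
PREDICT(T → ε) = { $ }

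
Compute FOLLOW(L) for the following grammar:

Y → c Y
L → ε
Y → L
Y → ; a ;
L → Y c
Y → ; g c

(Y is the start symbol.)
To compute FOLLOW(L), find every occurrence of L on a right-hand side N → α L β: add FIRST(β) \ {ε}, and if β is empty or nullable also add FOLLOW(N). Iterate to a fixed point.

In Y → L: L is at the end, add FOLLOW(Y)

The FOLLOW sets referred to above (computed the same way, to a fixed point):
  FOLLOW(Y) = { $, 'c' }

Taking the union: FOLLOW(L) = { $, 'c' }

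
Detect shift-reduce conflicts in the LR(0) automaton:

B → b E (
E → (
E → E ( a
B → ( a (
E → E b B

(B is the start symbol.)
Augment with B' → B and build the canonical LR(0) collection (I0 = CLOSURE({[B' → . B]}), then GOTO on every symbol after a dot until no new states appear). It has 12 states:
  I0: { [B → . ( a (], [B → . b E (], [B' → . B] }  — shift
  I1: { [B → ( . a (] }  — shift
  I2: { [B' → B .] }  — accept
  I3: { [B → b . E (], [E → . (], [E → . E ( a], [E → . E b B] }  — shift
  I4: { [E → ( .] }  — reduce
  I5: { [B → b E . (], [E → E . ( a], [E → E . b B] }  — shift
  I6: { [B → b E ( .], [E → E ( . a] }  — shift, reduce
  I7: { [B → . ( a (], [B → . b E (], [E → E b . B] }  — shift
  I8: { [E → E b B .] }  — reduce
  I9: { [E → E ( a .] }  — reduce
  I10: { [B → ( a . (] }  — shift
  I11: { [B → ( a ( .] }  — reduce

I6 contains reduce item [B → b E ( .] and shift item [E → E ( . a] — shift-reduce conflict.

Answer: Yes — I6: [B → b E ( .] vs [E → E ( . a]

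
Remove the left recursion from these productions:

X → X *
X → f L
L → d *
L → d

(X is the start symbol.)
X is directly left-recursive. The standard transformation for
  A → A α₁ | ... | A α_m | β₁ | ... | β_n
is
  A  → β₁ A' | ... | β_n A'
  A' → α₁ A' | ... | α_m A' | ε

X → f L becomes X → f L X'
X → X * becomes X' → * X'
Add X' → ε

Productions for other non-terminals are unchanged:
  L → d *
  L → d

Resulting grammar:
X → f L X'
X' → * X'
X' → ε
L → d *
L → d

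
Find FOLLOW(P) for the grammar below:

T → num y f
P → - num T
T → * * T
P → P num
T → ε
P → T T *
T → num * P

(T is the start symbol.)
To compute FOLLOW(P), find every occurrence of P on a right-hand side N → α P β: add FIRST(β) \ {ε}, and if β is empty or nullable also add FOLLOW(N). Iterate to a fixed point.

In P → P num: P is followed by num, add FIRST(num) \ {ε} = { 'num' }
In T → num * P: P is at the end, add FOLLOW(T)

The FOLLOW sets referred to above (computed the same way, to a fixed point):
  FOLLOW(T) = { $, '*', 'num' }

Taking the union: FOLLOW(P) = { $, '*', 'num' }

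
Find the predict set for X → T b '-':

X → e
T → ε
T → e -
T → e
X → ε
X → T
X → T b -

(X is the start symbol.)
PREDICT(X → T b '-') = (FIRST(RHS) \ {ε}) ∪ (FOLLOW(X) if ε ∈ FIRST(RHS), i.e. RHS ⇒* ε)
FIRST(T) = { 'e', ε }
FIRST(T b '-') = { 'b', 'e' }
ε ∉ FIRST(T b '-'), so FOLLOW(X) is not added.
PREDICT(X → T b '-') = { 'b', 'e' }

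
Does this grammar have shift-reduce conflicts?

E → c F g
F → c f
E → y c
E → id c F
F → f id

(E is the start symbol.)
Augment with E' → E and build the canonical LR(0) collection (I0 = CLOSURE({[E' → . E]}), then GOTO on every symbol after a dot until no new states appear). It has 14 states:
  I0: { [E → . c F g], [E → . id c F], [E → . y c], [E' → . E] }  — shift
  I1: { [E' → E .] }  — accept
  I2: { [E → c . F g], [F → . c f], [F → . f id] }  — shift
  I3: { [E → id . c F] }  — shift
  I4: { [E → y . c] }  — shift
  I5: { [E → y c .] }  — reduce
  I6: { [E → id c . F], [F → . c f], [F → . f id] }  — shift
  I7: { [E → id c F .] }  — reduce
  I8: { [F → c . f] }  — shift
  I9: { [F → f . id] }  — shift
  I10: { [F → f id .] }  — reduce
  I11: { [F → c f .] }  — reduce
  I12: { [E → c F . g] }  — shift
  I13: { [E → c F g .] }  — reduce

No state contains both a complete item and a shift item.

Answer: No shift-reduce conflicts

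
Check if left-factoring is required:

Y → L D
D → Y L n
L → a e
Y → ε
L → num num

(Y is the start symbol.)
No, left-factoring is not needed

Left-factoring is needed when two productions for the same non-terminal
share a common prefix on the right-hand side.

Productions for Y:
  Y → L D
  Y → ε
Productions for L:
  L → a e
  L → num num

No common prefixes found.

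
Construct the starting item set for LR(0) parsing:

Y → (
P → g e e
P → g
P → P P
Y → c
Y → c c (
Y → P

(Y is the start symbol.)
First, augment the grammar with Y' → Y
I₀ = CLOSURE({ [Y' → . Y] }):
  [Y' → . Y] has the dot before Y: add [Y → . (], [Y → . c], [Y → . c c (], [Y → . P]
  [Y → . P] has the dot before P: add [P → . g e e], [P → . g], [P → . P P]
No further items can be added.

I₀ = { [P → . P P], [P → . g e e], [P → . g], [Y → . (], [Y → . P], [Y → . c c (], [Y → . c], [Y' → . Y] }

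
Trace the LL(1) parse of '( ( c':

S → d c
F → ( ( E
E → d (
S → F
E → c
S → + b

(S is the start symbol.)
LL(1) parsing maintains a stack (initially the start symbol over $) and the input. At each step: if the stack top is a terminal, match it against the current input token; if it is a non-terminal N, replace it with the RHS of M[N, lookahead] (the unique production whose predict set contains the lookahead).

Stack is shown with the top on the left.

Stack    Input    Action
------------------------
S $      ( ( c $  output S → F
F $      ( ( c $  output F → ( ( E
( ( E $  ( ( c $  match '('
( E $    ( c $    match '('
E $      c $      output E → c
c $      c $      match 'c'
$        $        accept

The string is accepted.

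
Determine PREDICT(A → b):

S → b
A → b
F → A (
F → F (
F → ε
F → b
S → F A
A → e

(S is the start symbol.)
{ 'b' }

PREDICT(A → b) = (FIRST(RHS) \ {ε}) ∪ (FOLLOW(A) if ε ∈ FIRST(RHS), i.e. RHS ⇒* ε)
FIRST(b) = { 'b' }
ε ∉ FIRST(b), so FOLLOW(A) is not added.
PREDICT(A → b) = { 'b' }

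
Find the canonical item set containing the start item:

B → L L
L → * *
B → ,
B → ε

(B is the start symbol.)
{ [B → . ,], [B → . L L], [B → .], [B' → . B], [L → . * *] }

First, augment the grammar with B' → B
I₀ = CLOSURE({ [B' → . B] }):
  [B' → . B] has the dot before B: add [B → . L L], [B → . ,], [B → .]
  [B → . L L] has the dot before L: add [L → . * *]
No further items can be added.

I₀ = { [B → . ,], [B → . L L], [B → .], [B' → . B], [L → . * *] }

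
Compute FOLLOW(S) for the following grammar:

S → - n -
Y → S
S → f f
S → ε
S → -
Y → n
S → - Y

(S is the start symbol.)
{ $ }

To compute FOLLOW(S), find every occurrence of S on a right-hand side N → α S β: add FIRST(β) \ {ε}, and if β is empty or nullable also add FOLLOW(N). Iterate to a fixed point.

S is the start symbol, so $ ∈ FOLLOW(S).
In Y → S: S is at the end, add FOLLOW(Y)

The FOLLOW sets referred to above (computed the same way, to a fixed point):
  FOLLOW(Y) = { $ }

Taking the union: FOLLOW(S) = { $ }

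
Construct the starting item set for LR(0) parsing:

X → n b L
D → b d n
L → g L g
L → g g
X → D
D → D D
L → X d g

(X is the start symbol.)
{ [D → . D D], [D → . b d n], [X → . D], [X → . n b L], [X' → . X] }

First, augment the grammar with X' → X
I₀ = CLOSURE({ [X' → . X] }):
  [X' → . X] has the dot before X: add [X → . n b L], [X → . D]
  [X → . D] has the dot before D: add [D → . b d n], [D → . D D]
No further items can be added.

I₀ = { [D → . D D], [D → . b d n], [X → . D], [X → . n b L], [X' → . X] }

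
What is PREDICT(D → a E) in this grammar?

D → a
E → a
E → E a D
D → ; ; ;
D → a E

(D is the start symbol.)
{ 'a' }

PREDICT(D → a E) = (FIRST(RHS) \ {ε}) ∪ (FOLLOW(D) if ε ∈ FIRST(RHS), i.e. RHS ⇒* ε)
FIRST(a E) = { 'a' }
ε ∉ FIRST(a E), so FOLLOW(D) is not added.
PREDICT(D → a E) = { 'a' }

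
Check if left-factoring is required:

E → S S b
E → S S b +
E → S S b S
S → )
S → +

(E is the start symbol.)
Yes, E has productions with common prefix 'S S b'

Left-factoring is needed when two productions for the same non-terminal
share a common prefix on the right-hand side.

Productions for E:
  E → S S b
  E → S S b +
  E → S S b S
Productions for S:
  S → )
  S → +

Found common prefix 'S S b' in productions for E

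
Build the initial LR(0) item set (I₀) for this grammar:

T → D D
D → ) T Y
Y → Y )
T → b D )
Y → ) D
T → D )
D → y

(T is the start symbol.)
First, augment the grammar with T' → T
I₀ = CLOSURE({ [T' → . T] }):
  [T' → . T] has the dot before T: add [T → . D D], [T → . b D )], [T → . D )]
  [T → . D D] has the dot before D: add [D → . ) T Y], [D → . y]
No further items can be added.

I₀ = { [D → . ) T Y], [D → . y], [T → . D )], [T → . D D], [T → . b D )], [T' → . T] }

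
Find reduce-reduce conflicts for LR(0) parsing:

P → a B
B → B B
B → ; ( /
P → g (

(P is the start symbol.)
No reduce-reduce conflicts

A reduce-reduce conflict occurs when an LR(0) state has two complete items [A → α .] and [B → β .] — both call for a reduction, and with no lookahead the parser cannot choose between them.

Augment with P' → P and build the canonical LR(0) collection (I0 = CLOSURE({[P' → . P]}), then GOTO on every symbol after a dot until no new states appear). It has 10 states:
  I0: { [P → . a B], [P → . g (], [P' → . P] }  — shift
  I1: { [P' → P .] }  — accept
  I2: { [B → . ; ( /], [B → . B B], [P → a . B] }  — shift
  I3: { [P → g . (] }  — shift
  I4: { [P → g ( .] }  — reduce
  I5: { [B → ; . ( /] }  — shift
  I6: { [B → . ; ( /], [B → . B B], [B → B . B], [P → a B .] }  — shift, reduce
  I7: { [B → . ; ( /], [B → . B B], [B → B . B], [B → B B .] }  — shift, reduce
  I8: { [B → ; ( . /] }  — shift
  I9: { [B → ; ( / .] }  — reduce

No state contains more than one complete item.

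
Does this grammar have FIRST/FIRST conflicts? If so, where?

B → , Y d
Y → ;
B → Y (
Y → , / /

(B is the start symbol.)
Yes. B → ',' Y d / B → Y '(' on { ',' }

FIRST sets of the non-terminals at (or reachable through a nullable prefix from) the front of some alternative:
  FIRST(Y) = { ',', ';' }

Productions for B:
  B → , Y d: FIRST = { ',' }
  B → Y (: FIRST = { ',', ';' }
Productions for Y:
  Y → ;: FIRST = { ';' }
  Y → , / /: FIRST = { ',' }

Conflict for B: B → , Y d and B → Y (
  Overlap: { ',' }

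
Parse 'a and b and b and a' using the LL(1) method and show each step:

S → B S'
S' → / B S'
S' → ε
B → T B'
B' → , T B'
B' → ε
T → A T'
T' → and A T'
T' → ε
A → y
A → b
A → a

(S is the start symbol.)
Stack is shown with the top on the left.

Stack             Input                  Action
-----------------------------------------------
S $               a and b and b and a $  output S → B S'
B S' $            a and b and b and a $  output B → T B'
T B' S' $         a and b and b and a $  output T → A T'
A T' B' S' $      a and b and b and a $  output A → a
a T' B' S' $      a and b and b and a $  match 'a'
T' B' S' $        and b and b and a $    output T' → and A T'
and A T' B' S' $  and b and b and a $    match 'and'
A T' B' S' $      b and b and a $        output A → b
b T' B' S' $      b and b and a $        match 'b'
T' B' S' $        and b and a $          output T' → and A T'
and A T' B' S' $  and b and a $          match 'and'
A T' B' S' $      b and a $              output A → b
b T' B' S' $      b and a $              match 'b'
T' B' S' $        and a $                output T' → and A T'
and A T' B' S' $  and a $                match 'and'
A T' B' S' $      a $                    output A → a
a T' B' S' $      a $                    match 'a'
T' B' S' $        $                      output T' → ε
B' S' $           $                      output B' → ε
S' $              $                      output S' → ε
$                 $                      accept

The string is accepted.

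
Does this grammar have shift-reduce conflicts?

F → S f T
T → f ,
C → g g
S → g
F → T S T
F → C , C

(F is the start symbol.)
Yes — I6: [S → g .] vs [C → g . g]

A shift-reduce conflict occurs when an LR(0) state has both:
  - a complete (reduce) item [A → α .] (dot at the end), and
  - a shift item [B → β . c γ] (dot before a terminal).

Augment with F' → F and build the canonical LR(0) collection (I0 = CLOSURE({[F' → . F]}), then GOTO on every symbol after a dot until no new states appear). It has 17 states:
  I0: { [C → . g g], [F → . C , C], [F → . S f T], [F → . T S T], [F' → . F], [S → . g], [T → . f ,] }  — shift
  I1: { [F → C . , C] }  — shift
  I2: { [F' → F .] }  — accept
  I3: { [F → S . f T] }  — shift
  I4: { [F → T . S T], [S → . g] }  — shift
  I5: { [T → f . ,] }  — shift
  I6: { [C → g . g], [S → g .] }  — shift, reduce
  I7: { [C → g g .] }  — reduce
  I8: { [T → f , .] }  — reduce
  I9: { [F → T S . T], [T → . f ,] }  — shift
  I10: { [S → g .] }  — reduce
  I11: { [F → T S T .] }  — reduce
  I12: { [F → S f . T], [T → . f ,] }  — shift
  I13: { [F → S f T .] }  — reduce
  I14: { [C → . g g], [F → C , . C] }  — shift
  I15: { [F → C , C .] }  — reduce
  I16: { [C → g . g] }  — shift

I6 contains reduce item [S → g .] and shift item [C → g . g] — shift-reduce conflict.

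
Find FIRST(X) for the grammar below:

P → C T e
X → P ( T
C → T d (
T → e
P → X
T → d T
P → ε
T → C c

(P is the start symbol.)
{ '(', 'd', 'e' }

FIRST sets of the other non-terminals involved (by the same procedure, iterated to a fixed point):
  FIRST(P) = { '(', 'd', 'e', ε }

From X → P ( T:
  - P is a non-terminal: add FIRST(P) \ {ε} = { '(', 'd', 'e' }
    P is nullable, so continue to the next symbol
  - '(' is a terminal: add '(' and stop

Collecting: FIRST(X) = { '(', 'd', 'e' }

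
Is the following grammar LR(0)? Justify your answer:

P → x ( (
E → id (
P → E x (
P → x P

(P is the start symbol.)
Augment with P' → P and build the canonical LR(0) collection (I0 = CLOSURE({[P' → . P]}), then GOTO on every symbol after a dot until no new states appear). It has 11 states:
  I0: { [E → . id (], [P → . E x (], [P → . x ( (], [P → . x P], [P' → . P] }  — shift
  I1: { [P → E . x (] }  — shift
  I2: { [P' → P .] }  — accept
  I3: { [E → id . (] }  — shift
  I4: { [E → . id (], [P → . E x (], [P → . x ( (], [P → . x P], [P → x . ( (], [P → x . P] }  — shift
  I5: { [P → x ( . (] }  — shift
  I6: { [P → x P .] }  — reduce
  I7: { [P → x ( ( .] }  — reduce
  I8: { [E → id ( .] }  — reduce
  I9: { [P → E x . (] }  — shift
  I10: { [P → E x ( .] }  — reduce

Every state is either a pure shift/goto state or contains exactly one complete item and nothing to shift — no conflicts. The grammar is LR(0).

Answer: Yes, the grammar is LR(0)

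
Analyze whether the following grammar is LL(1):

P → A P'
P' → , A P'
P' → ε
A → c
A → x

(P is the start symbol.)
Yes, the grammar is LL(1).

A grammar is LL(1) if for each non-terminal N with multiple productions, the predict sets of those productions are pairwise disjoint, where PREDICT(N → α) = (FIRST(α) \ {ε}) ∪ (FOLLOW(N) if α ⇒* ε).

Relevant sets:
  FOLLOW(P') = { $ }

For P':
  PREDICT(P' → ',' A P') = { ',' }
  PREDICT(P' → ε) = { $ }
For A:
  PREDICT(A → c) = { 'c' }
  PREDICT(A → x) = { 'x' }
P has a single production, so nothing to check there.

All predict sets are disjoint. The grammar IS LL(1).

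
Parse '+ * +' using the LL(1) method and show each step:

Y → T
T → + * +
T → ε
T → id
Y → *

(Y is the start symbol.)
Stack is shown with the top on the left.

Stack    Input    Action
------------------------
Y $      + * + $  output Y → T
T $      + * + $  output T → + * +
+ * + $  + * + $  match '+'
* + $    * + $    match '*'
+ $      + $      match '+'
$        $        accept

The string is accepted.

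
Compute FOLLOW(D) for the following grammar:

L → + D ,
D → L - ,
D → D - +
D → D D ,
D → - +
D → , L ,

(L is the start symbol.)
{ '+', ',', '-' }

In L → + D ,: D is followed by ',', add FIRST(',') \ {ε} = { ',' }
In D → D - +: D is followed by '-' '+', add FIRST('-' '+') \ {ε} = { '-' }
In D → D D ,: D is followed by D ',', add FIRST(D ',') \ {ε} = { '+', ',', '-' }
In D → D D ,: D is followed by ',', add FIRST(',') \ {ε} = { ',' }

Taking the union: FOLLOW(D) = { '+', ',', '-' }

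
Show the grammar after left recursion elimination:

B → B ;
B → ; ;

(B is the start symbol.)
B → ; ; B'
B' → ; B'
B' → ε

B is directly left-recursive. The standard transformation for
  A → A α₁ | ... | A α_m | β₁ | ... | β_n
is
  A  → β₁ A' | ... | β_n A'
  A' → α₁ A' | ... | α_m A' | ε

B → ; ; becomes B → ; ; B'
B → B ; becomes B' → ; B'
Add B' → ε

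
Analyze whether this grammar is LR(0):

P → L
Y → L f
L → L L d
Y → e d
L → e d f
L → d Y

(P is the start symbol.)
A grammar is LR(0) if no state in the canonical LR(0) collection has:
  - both a shift item (dot before a terminal) and a complete item (shift-reduce conflict), or
  - two or more complete items (reduce-reduce conflict; the accept item [P' → P .] counts as a complete item here).

Augment with P' → P and build the canonical LR(0) collection (I0 = CLOSURE({[P' → . P]}), then GOTO on every symbol after a dot until no new states appear). It has 14 states:
  I0: { [L → . L L d], [L → . d Y], [L → . e d f], [P → . L], [P' → . P] }  — shift
  I1: { [L → . L L d], [L → . d Y], [L → . e d f], [L → L . L d], [P → L .] }  — shift, reduce
  I2: { [P' → P .] }  — accept
  I3: { [L → . L L d], [L → . d Y], [L → . e d f], [L → d . Y], [Y → . L f], [Y → . e d] }  — shift
  I4: { [L → e . d f] }  — shift
  I5: { [L → e d . f] }  — shift
  I6: { [L → e d f .] }  — reduce
  I7: { [L → . L L d], [L → . d Y], [L → . e d f], [L → L . L d], [Y → L . f] }  — shift
  I8: { [L → d Y .] }  — reduce
  I9: { [L → e . d f], [Y → e . d] }  — shift
  I10: { [L → e d . f], [Y → e d .] }  — shift, reduce
  I11: { [L → . L L d], [L → . d Y], [L → . e d f], [L → L . L d], [L → L L . d] }  — shift
  I12: { [Y → L f .] }  — reduce
  I13: { [L → . L L d], [L → . d Y], [L → . e d f], [L → L L d .], [L → d . Y], [Y → . L f], [Y → . e d] }  — shift, reduce

Conflict in state I1:
  Shift-reduce conflict between [P → L .] and [L → . d Y]
So the grammar is NOT LR(0).

Answer: No. Shift-reduce conflict between [P → L .] and [L → . d Y]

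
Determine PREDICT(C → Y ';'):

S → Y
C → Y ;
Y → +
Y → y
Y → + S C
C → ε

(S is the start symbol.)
{ '+', 'y' }

PREDICT(C → Y ';') = (FIRST(RHS) \ {ε}) ∪ (FOLLOW(C) if ε ∈ FIRST(RHS), i.e. RHS ⇒* ε)
FIRST(Y) = { '+', 'y' }
FIRST(Y ';') = { '+', 'y' }
ε ∉ FIRST(Y ';'), so FOLLOW(C) is not added.
PREDICT(C → Y ';') = { '+', 'y' }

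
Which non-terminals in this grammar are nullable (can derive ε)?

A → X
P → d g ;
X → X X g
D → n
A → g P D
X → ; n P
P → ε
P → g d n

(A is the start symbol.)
{ 'P' }

ε-productions: P → ε
So P is immediately nullable.
No further non-terminal can be added: every production for the remaining non-terminals contains a terminal or a non-nullable non-terminal.
Nullable = { 'P' }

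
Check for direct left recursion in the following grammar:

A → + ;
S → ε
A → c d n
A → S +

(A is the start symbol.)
No direct left recursion

A → + ;: starts with '+'
S → ε: starts with ε
A → c d n: starts with c
A → S +: starts with S

No direct left recursion found.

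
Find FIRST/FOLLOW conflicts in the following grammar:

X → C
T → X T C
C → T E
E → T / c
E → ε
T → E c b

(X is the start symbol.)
Nullable non-terminals: E.
FIRST sets used below: FIRST(T) = { 'c' }

E: nullable alternative(s) E → ε; FOLLOW(E) = { $, '/', 'c' }
  E → T / c: FIRST \ {ε} = { 'c' } — overlaps FOLLOW(E) on { 'c' }: CONFLICT
  E → ε: FIRST \ {ε} = { } — this is the only nullable alternative, skip

C, T, X have no nullable alternative, so no FIRST/FOLLOW check is needed there.

So the grammar has 1 FIRST/FOLLOW conflict (marked CONFLICT above).

Answer: Yes. E → T '/' c with FOLLOW(E) on { 'c' }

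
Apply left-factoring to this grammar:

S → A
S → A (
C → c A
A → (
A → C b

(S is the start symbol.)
Left-factoring transforms A → αβ₁ | αβ₂ into A → αA' and A' → β₁ | β₂
(α is the longest common prefix among the alternatives). Repeat until
no nonterminal has two alternatives with a common prefix.

Round 1: S has alternatives sharing prefix 'A'. Introduce S': S → A S'
  Add: S' → ε
  Add: S' → (

No remaining common prefixes — done.

Resulting grammar:
S → A S'
S' → ε
S' → (
C → c A
A → (
A → C b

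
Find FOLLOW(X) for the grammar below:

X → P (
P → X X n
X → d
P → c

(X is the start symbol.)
X is the start symbol, so $ ∈ FOLLOW(X).
In P → X X n: X is followed by X n, add FIRST(X n) \ {ε} = { 'c', 'd' }
In P → X X n: X is followed by n, add FIRST(n) \ {ε} = { 'n' }

Taking the union: FOLLOW(X) = { $, 'c', 'd', 'n' }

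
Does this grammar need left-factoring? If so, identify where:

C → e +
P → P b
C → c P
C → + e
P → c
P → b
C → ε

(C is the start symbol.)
No, left-factoring is not needed

Left-factoring is needed when two productions for the same non-terminal
share a common prefix on the right-hand side.

Productions for C:
  C → e +
  C → c P
  C → + e
  C → ε
Productions for P:
  P → P b
  P → c
  P → b

No common prefixes found.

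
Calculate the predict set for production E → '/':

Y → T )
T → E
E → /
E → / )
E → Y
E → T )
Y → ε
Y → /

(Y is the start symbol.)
{ '/' }

PREDICT(E → '/') = (FIRST(RHS) \ {ε}) ∪ (FOLLOW(E) if ε ∈ FIRST(RHS), i.e. RHS ⇒* ε)
FIRST('/') = { '/' }
ε ∉ FIRST('/'), so FOLLOW(E) is not added.
PREDICT(E → '/') = { '/' }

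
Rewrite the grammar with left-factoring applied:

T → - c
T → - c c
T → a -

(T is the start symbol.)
T → - c T'
T' → ε
T' → c
T → a -

Left-factoring transforms A → αβ₁ | αβ₂ into A → αA' and A' → β₁ | β₂
(α is the longest common prefix among the alternatives). Repeat until
no nonterminal has two alternatives with a common prefix.

Round 1: T has alternatives sharing prefix '- c'. Introduce T': T → - c T'
  Add: T' → ε
  Add: T' → c

No remaining common prefixes — done.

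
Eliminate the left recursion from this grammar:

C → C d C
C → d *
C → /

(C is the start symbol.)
C → d * C'
C → / C'
C' → d C C'
C' → ε

C is directly left-recursive. The standard transformation for
  A → A α₁ | ... | A α_m | β₁ | ... | β_n
is
  A  → β₁ A' | ... | β_n A'
  A' → α₁ A' | ... | α_m A' | ε

C → d * becomes C → d * C'
C → / becomes C → / C'
C → C d C becomes C' → d C C'
Add C' → ε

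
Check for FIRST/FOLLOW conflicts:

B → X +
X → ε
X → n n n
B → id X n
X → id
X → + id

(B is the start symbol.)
Yes. X → n n n with FOLLOW(X) on { 'n' }; X → '+' id with FOLLOW(X) on { '+' }

A FIRST/FOLLOW conflict occurs when a non-terminal N has a nullable alternative N → β (β ⇒* ε) and another alternative N → α with FIRST(α) ∩ FOLLOW(N) ≠ ∅: on such a lookahead the parser cannot decide between expanding α and letting N vanish via β.

Nullable non-terminals: X.

X: nullable alternative(s) X → ε; FOLLOW(X) = { '+', 'n' }
  X → ε: FIRST \ {ε} = { } — this is the only nullable alternative, skip
  X → n n n: FIRST \ {ε} = { 'n' } — overlaps FOLLOW(X) on { 'n' }: CONFLICT
  X → id: FIRST \ {ε} = { 'id' } — disjoint from FOLLOW(X)
  X → + id: FIRST \ {ε} = { '+' } — overlaps FOLLOW(X) on { '+' }: CONFLICT

B has no nullable alternative, so no FIRST/FOLLOW check is needed there.

So the grammar has 2 FIRST/FOLLOW conflicts (marked CONFLICT above).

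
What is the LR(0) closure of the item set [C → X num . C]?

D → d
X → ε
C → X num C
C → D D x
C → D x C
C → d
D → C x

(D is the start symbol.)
To compute CLOSURE, for each item [A → α.Bβ] where B is a non-terminal, add [B → .γ] for all productions B → γ; repeat for the newly added items until nothing changes.

Start with: [C → X num . C]
  [C → X num . C] has the dot before C: add [C → . X num C], [C → . D D x], [C → . D x C], [C → . d]
  [C → . X num C] has the dot before X: add [X → .]
  [C → . D D x] has the dot before D: add [D → . d], [D → . C x]
No further items can be added.

CLOSURE = { [C → . D D x], [C → . D x C], [C → . X num C], [C → . d], [C → X num . C], [D → . C x], [D → . d], [X → .] }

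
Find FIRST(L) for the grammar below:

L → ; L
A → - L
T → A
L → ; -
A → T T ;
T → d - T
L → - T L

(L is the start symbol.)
{ '-', ';' }

To compute FIRST(L), examine every production with L on the left-hand side, reading each right-hand side left to right until a non-nullable symbol is reached.

From L → ; L:
  - ';' is a terminal: add ';' and stop
From L → ; -:
  - ';' is a terminal: add ';' and stop
From L → - T L:
  - '-' is a terminal: add '-' and stop

Collecting: FIRST(L) = { '-', ';' }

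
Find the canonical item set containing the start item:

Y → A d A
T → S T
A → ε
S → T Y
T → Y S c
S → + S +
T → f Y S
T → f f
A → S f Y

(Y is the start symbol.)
First, augment the grammar with Y' → Y
I₀ = CLOSURE({ [Y' → . Y] }):
  [Y' → . Y] has the dot before Y: add [Y → . A d A]
  [Y → . A d A] has the dot before A: add [A → .], [A → . S f Y]
  [A → . S f Y] has the dot before S: add [S → . T Y], [S → . + S +]
  [S → . T Y] has the dot before T: add [T → . S T], [T → . Y S c], [T → . f Y S], [T → . f f]
No further items can be added.

I₀ = { [A → . S f Y], [A → .], [S → . + S +], [S → . T Y], [T → . S T], [T → . Y S c], [T → . f Y S], [T → . f f], [Y → . A d A], [Y' → . Y] }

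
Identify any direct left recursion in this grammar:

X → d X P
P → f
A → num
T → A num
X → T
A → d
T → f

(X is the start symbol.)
No direct left recursion

X → d X P: starts with d
P → f: starts with f
A → num: starts with num
T → A num: starts with A
X → T: starts with T
A → d: starts with d
T → f: starts with f

No direct left recursion found.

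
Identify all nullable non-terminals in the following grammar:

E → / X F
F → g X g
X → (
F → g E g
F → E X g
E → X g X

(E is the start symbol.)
There are no ε-productions, so no non-terminal can derive ε.
No non-terminals are nullable.

Answer: None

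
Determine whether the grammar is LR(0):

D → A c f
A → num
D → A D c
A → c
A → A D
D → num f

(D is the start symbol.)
No. Shift-reduce conflict between [A → num .] and [D → num . f]

Augment with D' → D and build the canonical LR(0) collection (I0 = CLOSURE({[D' → . D]}), then GOTO on every symbol after a dot until no new states appear). It has 10 states:
  I0: { [A → . A D], [A → . c], [A → . num], [D → . A D c], [D → . A c f], [D → . num f], [D' → . D] }  — shift
  I1: { [A → . A D], [A → . c], [A → . num], [A → A . D], [D → . A D c], [D → . A c f], [D → . num f], [D → A . D c], [D → A . c f] }  — shift
  I2: { [D' → D .] }  — accept
  I3: { [A → c .] }  — reduce
  I4: { [A → num .], [D → num . f] }  — shift, reduce
  I5: { [D → num f .] }  — reduce
  I6: { [A → A D .], [D → A D . c] }  — shift, reduce
  I7: { [A → c .], [D → A c . f] }  — shift, reduce
  I8: { [D → A c f .] }  — reduce
  I9: { [D → A D c .] }  — reduce

Conflict in state I4:
  Shift-reduce conflict between [A → num .] and [D → num . f]
So the grammar is NOT LR(0).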